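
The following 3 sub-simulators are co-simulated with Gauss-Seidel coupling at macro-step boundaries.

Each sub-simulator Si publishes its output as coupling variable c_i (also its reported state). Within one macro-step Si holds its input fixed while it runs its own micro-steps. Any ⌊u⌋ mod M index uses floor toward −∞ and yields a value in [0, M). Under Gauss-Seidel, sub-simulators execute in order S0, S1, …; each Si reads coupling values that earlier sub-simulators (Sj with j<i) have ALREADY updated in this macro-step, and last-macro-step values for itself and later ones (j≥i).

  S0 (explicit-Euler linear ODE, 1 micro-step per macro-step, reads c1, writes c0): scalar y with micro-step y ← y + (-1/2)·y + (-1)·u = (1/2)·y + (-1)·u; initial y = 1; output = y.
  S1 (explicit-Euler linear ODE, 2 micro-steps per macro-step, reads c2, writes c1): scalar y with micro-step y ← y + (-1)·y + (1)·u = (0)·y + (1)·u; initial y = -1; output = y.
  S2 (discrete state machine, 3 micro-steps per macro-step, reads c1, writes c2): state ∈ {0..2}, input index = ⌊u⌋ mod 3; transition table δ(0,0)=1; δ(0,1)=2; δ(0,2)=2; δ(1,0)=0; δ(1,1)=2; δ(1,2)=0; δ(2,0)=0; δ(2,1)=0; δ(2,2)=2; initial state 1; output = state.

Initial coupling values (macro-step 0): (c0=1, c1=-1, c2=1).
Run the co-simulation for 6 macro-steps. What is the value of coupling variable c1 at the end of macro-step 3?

c1 at macro-step 3 = 2

macro 1: S0 reads c1=-1 → after 1×micro: 3/2; S1 reads c2=1 → after 2×micro: 1; S2 reads c1=1 → after 3×micro: 2 ⇒ (c0=3/2, c1=1, c2=2)
macro 2: S0 reads c1=1 → after 1×micro: -1/4; S1 reads c2=2 → after 2×micro: 2; S2 reads c1=2 → after 3×micro: 2 ⇒ (c0=-1/4, c1=2, c2=2)
macro 3: S0 reads c1=2 → after 1×micro: -17/8; S1 reads c2=2 → after 2×micro: 2; S2 reads c1=2 → after 3×micro: 2 ⇒ (c0=-17/8, c1=2, c2=2)
macro 4: S0 reads c1=2 → after 1×micro: -49/16; S1 reads c2=2 → after 2×micro: 2; S2 reads c1=2 → after 3×micro: 2 ⇒ (c0=-49/16, c1=2, c2=2)
macro 5: S0 reads c1=2 → after 1×micro: -113/32; S1 reads c2=2 → after 2×micro: 2; S2 reads c1=2 → after 3×micro: 2 ⇒ (c0=-113/32, c1=2, c2=2)
macro 6: S0 reads c1=2 → after 1×micro: -241/64; S1 reads c2=2 → after 2×micro: 2; S2 reads c1=2 → after 3×micro: 2 ⇒ (c0=-241/64, c1=2, c2=2)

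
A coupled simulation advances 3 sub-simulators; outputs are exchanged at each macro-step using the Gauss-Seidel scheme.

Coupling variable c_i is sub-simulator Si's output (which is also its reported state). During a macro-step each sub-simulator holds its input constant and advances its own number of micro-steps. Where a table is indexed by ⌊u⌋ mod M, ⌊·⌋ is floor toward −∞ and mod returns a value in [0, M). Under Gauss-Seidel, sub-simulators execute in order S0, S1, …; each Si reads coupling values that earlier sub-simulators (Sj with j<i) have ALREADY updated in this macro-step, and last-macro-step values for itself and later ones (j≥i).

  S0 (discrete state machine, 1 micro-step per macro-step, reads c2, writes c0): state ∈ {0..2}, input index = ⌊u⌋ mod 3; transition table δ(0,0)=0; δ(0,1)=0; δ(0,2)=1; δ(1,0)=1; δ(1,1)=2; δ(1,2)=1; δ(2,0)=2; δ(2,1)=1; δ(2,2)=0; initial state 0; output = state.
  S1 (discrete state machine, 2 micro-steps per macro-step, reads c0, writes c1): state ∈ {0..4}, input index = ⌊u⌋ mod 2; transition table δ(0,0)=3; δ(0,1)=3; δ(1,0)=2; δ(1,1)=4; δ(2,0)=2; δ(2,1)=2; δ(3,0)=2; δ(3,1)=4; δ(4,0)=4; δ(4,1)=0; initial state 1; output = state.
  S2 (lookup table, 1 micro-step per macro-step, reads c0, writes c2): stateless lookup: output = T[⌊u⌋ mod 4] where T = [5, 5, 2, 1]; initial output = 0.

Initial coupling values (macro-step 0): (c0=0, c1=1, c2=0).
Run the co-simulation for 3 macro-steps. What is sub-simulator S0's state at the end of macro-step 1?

S0 state at macro-step 1 = 0

macro 1: S0 reads c2=0 → after 1×micro: 0; S1 reads c0=0 → after 2×micro: 2; S2 reads c0=0 → after 1×micro: 5 ⇒ (c0=0, c1=2, c2=5)
macro 2: S0 reads c2=5 → after 1×micro: 1; S1 reads c0=1 → after 2×micro: 2; S2 reads c0=1 → after 1×micro: 5 ⇒ (c0=1, c1=2, c2=5)
macro 3: S0 reads c2=5 → after 1×micro: 1; S1 reads c0=1 → after 2×micro: 2; S2 reads c0=1 → after 1×micro: 5 ⇒ (c0=1, c1=2, c2=5)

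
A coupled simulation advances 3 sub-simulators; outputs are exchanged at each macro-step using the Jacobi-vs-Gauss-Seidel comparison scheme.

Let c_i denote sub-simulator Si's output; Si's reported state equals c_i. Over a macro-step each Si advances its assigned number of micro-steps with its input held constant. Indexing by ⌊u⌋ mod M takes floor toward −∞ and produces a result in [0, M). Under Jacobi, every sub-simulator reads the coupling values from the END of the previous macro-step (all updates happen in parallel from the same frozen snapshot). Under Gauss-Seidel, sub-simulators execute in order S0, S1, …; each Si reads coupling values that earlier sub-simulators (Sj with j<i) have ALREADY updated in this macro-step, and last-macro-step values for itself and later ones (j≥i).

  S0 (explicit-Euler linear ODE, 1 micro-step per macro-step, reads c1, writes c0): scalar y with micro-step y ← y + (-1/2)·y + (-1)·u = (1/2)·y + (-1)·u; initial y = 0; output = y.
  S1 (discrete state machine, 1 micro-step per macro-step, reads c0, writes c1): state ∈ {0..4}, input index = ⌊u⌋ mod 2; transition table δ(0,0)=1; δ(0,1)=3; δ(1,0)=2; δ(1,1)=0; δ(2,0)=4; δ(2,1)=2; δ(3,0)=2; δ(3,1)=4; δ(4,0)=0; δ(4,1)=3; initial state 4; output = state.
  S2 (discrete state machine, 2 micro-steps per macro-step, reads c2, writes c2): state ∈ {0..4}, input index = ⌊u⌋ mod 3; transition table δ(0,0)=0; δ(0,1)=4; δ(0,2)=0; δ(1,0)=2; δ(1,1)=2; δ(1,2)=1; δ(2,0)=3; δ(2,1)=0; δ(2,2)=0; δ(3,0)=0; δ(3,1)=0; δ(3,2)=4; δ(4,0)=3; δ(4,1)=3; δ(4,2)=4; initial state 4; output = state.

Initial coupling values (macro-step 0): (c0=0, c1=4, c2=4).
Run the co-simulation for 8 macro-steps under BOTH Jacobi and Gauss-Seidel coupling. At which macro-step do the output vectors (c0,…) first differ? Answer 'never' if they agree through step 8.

first divergence at macro-step: 4

[Jacobi] macro 1: S0 reads c1=4 → after 1×micro: -4; S1 reads c0=0 → after 1×micro: 0; S2 reads c2=4 → after 2×micro: 0 ⇒ (c0=-4, c1=0, c2=0)
[Jacobi] macro 2: S0 reads c1=0 → after 1×micro: -2; S1 reads c0=-4 → after 1×micro: 1; S2 reads c2=0 → after 2×micro: 0 ⇒ (c0=-2, c1=1, c2=0)
[Jacobi] macro 3: S0 reads c1=1 → after 1×micro: -2; S1 reads c0=-2 → after 1×micro: 2; S2 reads c2=0 → after 2×micro: 0 ⇒ (c0=-2, c1=2, c2=0)
[Jacobi] macro 4: S0 reads c1=2 → after 1×micro: -3; S1 reads c0=-2 → after 1×micro: 4; S2 reads c2=0 → after 2×micro: 0 ⇒ (c0=-3, c1=4, c2=0)
[Jacobi] macro 5: S0 reads c1=4 → after 1×micro: -11/2; S1 reads c0=-3 → after 1×micro: 3; S2 reads c2=0 → after 2×micro: 0 ⇒ (c0=-11/2, c1=3, c2=0)
[Jacobi] macro 6: S0 reads c1=3 → after 1×micro: -23/4; S1 reads c0=-11/2 → after 1×micro: 2; S2 reads c2=0 → after 2×micro: 0 ⇒ (c0=-23/4, c1=2, c2=0)
[Jacobi] macro 7: S0 reads c1=2 → after 1×micro: -39/8; S1 reads c0=-23/4 → after 1×micro: 4; S2 reads c2=0 → after 2×micro: 0 ⇒ (c0=-39/8, c1=4, c2=0)
[Jacobi] macro 8: S0 reads c1=4 → after 1×micro: -103/16; S1 reads c0=-39/8 → after 1×micro: 3; S2 reads c2=0 → after 2×micro: 0 ⇒ (c0=-103/16, c1=3, c2=0)
[Gauss-Seidel] macro 1: S0 reads c1=4 → after 1×micro: -4; S1 reads c0=-4 → after 1×micro: 0; S2 reads c2=4 → after 2×micro: 0 ⇒ (c0=-4, c1=0, c2=0)
[Gauss-Seidel] macro 2: S0 reads c1=0 → after 1×micro: -2; S1 reads c0=-2 → after 1×micro: 1; S2 reads c2=0 → after 2×micro: 0 ⇒ (c0=-2, c1=1, c2=0)
[Gauss-Seidel] macro 3: S0 reads c1=1 → after 1×micro: -2; S1 reads c0=-2 → after 1×micro: 2; S2 reads c2=0 → after 2×micro: 0 ⇒ (c0=-2, c1=2, c2=0)
[Gauss-Seidel] macro 4: S0 reads c1=2 → after 1×micro: -3; S1 reads c0=-3 → after 1×micro: 2; S2 reads c2=0 → after 2×micro: 0 ⇒ (c0=-3, c1=2, c2=0)
[Gauss-Seidel] macro 5: S0 reads c1=2 → after 1×micro: -7/2; S1 reads c0=-7/2 → after 1×micro: 4; S2 reads c2=0 → after 2×micro: 0 ⇒ (c0=-7/2, c1=4, c2=0)
[Gauss-Seidel] macro 6: S0 reads c1=4 → after 1×micro: -23/4; S1 reads c0=-23/4 → after 1×micro: 0; S2 reads c2=0 → after 2×micro: 0 ⇒ (c0=-23/4, c1=0, c2=0)
[Gauss-Seidel] macro 7: S0 reads c1=0 → after 1×micro: -23/8; S1 reads c0=-23/8 → after 1×micro: 3; S2 reads c2=0 → after 2×micro: 0 ⇒ (c0=-23/8, c1=3, c2=0)
[Gauss-Seidel] macro 8: S0 reads c1=3 → after 1×micro: -71/16; S1 reads c0=-71/16 → after 1×micro: 4; S2 reads c2=0 → after 2×micro: 0 ⇒ (c0=-71/16, c1=4, c2=0)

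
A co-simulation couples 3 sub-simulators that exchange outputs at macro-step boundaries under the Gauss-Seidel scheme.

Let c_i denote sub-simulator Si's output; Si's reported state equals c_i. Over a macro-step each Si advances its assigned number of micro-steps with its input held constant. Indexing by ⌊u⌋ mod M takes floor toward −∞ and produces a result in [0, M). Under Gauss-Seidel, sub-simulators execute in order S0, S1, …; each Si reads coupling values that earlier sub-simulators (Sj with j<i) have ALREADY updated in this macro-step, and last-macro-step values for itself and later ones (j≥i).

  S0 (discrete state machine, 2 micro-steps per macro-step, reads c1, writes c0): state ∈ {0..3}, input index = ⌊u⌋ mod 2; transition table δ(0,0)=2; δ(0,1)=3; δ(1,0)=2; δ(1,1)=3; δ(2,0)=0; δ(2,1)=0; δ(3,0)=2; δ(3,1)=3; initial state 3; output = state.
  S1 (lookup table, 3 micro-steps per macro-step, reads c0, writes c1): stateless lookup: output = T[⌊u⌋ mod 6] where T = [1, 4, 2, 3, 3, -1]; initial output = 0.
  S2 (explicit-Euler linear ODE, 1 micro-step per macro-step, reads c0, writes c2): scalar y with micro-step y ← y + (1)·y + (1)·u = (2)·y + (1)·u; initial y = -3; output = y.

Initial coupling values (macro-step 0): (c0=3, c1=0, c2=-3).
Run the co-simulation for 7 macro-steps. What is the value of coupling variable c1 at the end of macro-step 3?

macro 1: S0 reads c1=0 → after 2×micro: 0; S1 reads c0=0 → after 3×micro: 1; S2 reads c0=0 → after 1×micro: -6 ⇒ (c0=0, c1=1, c2=-6)
macro 2: S0 reads c1=1 → after 2×micro: 3; S1 reads c0=3 → after 3×micro: 3; S2 reads c0=3 → after 1×micro: -9 ⇒ (c0=3, c1=3, c2=-9)
macro 3: S0 reads c1=3 → after 2×micro: 3; S1 reads c0=3 → after 3×micro: 3; S2 reads c0=3 → after 1×micro: -15 ⇒ (c0=3, c1=3, c2=-15)
macro 4: S0 reads c1=3 → after 2×micro: 3; S1 reads c0=3 → after 3×micro: 3; S2 reads c0=3 → after 1×micro: -27 ⇒ (c0=3, c1=3, c2=-27)
macro 5: S0 reads c1=3 → after 2×micro: 3; S1 reads c0=3 → after 3×micro: 3; S2 reads c0=3 → after 1×micro: -51 ⇒ (c0=3, c1=3, c2=-51)
macro 6: S0 reads c1=3 → after 2×micro: 3; S1 reads c0=3 → after 3×micro: 3; S2 reads c0=3 → after 1×micro: -99 ⇒ (c0=3, c1=3, c2=-99)
macro 7: S0 reads c1=3 → after 2×micro: 3; S1 reads c0=3 → after 3×micro: 3; S2 reads c0=3 → after 1×micro: -195 ⇒ (c0=3, c1=3, c2=-195)

c1 at macro-step 3 = 3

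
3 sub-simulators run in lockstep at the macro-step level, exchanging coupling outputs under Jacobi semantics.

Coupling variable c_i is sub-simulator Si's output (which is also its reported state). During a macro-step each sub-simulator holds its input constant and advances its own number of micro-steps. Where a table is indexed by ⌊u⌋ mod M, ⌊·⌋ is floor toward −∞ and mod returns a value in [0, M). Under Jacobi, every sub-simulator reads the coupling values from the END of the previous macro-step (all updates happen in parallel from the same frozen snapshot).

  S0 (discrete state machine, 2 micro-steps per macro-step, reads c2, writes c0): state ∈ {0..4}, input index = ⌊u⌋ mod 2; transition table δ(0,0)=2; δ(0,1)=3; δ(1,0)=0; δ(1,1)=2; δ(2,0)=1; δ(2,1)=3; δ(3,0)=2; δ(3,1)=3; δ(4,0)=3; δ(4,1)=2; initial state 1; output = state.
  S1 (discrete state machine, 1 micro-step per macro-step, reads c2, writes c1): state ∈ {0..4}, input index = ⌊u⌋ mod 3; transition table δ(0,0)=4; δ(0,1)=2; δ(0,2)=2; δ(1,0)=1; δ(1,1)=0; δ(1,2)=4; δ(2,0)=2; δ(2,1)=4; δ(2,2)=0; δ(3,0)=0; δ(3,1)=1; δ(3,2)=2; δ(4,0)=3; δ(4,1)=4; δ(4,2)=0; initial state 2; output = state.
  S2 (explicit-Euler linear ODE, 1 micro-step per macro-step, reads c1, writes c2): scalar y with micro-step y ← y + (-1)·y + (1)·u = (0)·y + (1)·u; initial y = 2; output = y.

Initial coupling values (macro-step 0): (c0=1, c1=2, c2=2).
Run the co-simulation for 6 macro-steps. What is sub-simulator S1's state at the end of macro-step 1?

macro 1: S0 reads c2=2 → after 2×micro: 2; S1 reads c2=2 → after 1×micro: 0; S2 reads c1=2 → after 1×micro: 2 ⇒ (c0=2, c1=0, c2=2)
macro 2: S0 reads c2=2 → after 2×micro: 0; S1 reads c2=2 → after 1×micro: 2; S2 reads c1=0 → after 1×micro: 0 ⇒ (c0=0, c1=2, c2=0)
macro 3: S0 reads c2=0 → after 2×micro: 1; S1 reads c2=0 → after 1×micro: 2; S2 reads c1=2 → after 1×micro: 2 ⇒ (c0=1, c1=2, c2=2)
macro 4: S0 reads c2=2 → after 2×micro: 2; S1 reads c2=2 → after 1×micro: 0; S2 reads c1=2 → after 1×micro: 2 ⇒ (c0=2, c1=0, c2=2)
macro 5: S0 reads c2=2 → after 2×micro: 0; S1 reads c2=2 → after 1×micro: 2; S2 reads c1=0 → after 1×micro: 0 ⇒ (c0=0, c1=2, c2=0)
macro 6: S0 reads c2=0 → after 2×micro: 1; S1 reads c2=0 → after 1×micro: 2; S2 reads c1=2 → after 1×micro: 2 ⇒ (c0=1, c1=2, c2=2)

S1 state at macro-step 1 = 0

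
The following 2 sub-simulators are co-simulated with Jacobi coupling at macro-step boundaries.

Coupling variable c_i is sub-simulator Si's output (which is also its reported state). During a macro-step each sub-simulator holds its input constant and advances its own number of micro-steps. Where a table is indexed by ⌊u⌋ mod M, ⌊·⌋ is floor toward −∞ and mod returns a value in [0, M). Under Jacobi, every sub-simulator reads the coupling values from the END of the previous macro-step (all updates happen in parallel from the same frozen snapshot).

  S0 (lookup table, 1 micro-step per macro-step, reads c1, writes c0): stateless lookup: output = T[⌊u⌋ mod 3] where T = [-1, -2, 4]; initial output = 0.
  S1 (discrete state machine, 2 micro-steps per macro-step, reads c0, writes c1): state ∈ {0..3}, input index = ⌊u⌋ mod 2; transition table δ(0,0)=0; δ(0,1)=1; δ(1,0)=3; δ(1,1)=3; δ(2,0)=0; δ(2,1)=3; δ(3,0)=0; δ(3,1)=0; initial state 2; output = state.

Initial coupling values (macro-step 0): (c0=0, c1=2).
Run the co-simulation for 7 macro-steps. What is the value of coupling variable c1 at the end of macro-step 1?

macro 1: S0 reads c1=2 → after 1×micro: 4; S1 reads c0=0 → after 2×micro: 0 ⇒ (c0=4, c1=0)
macro 2: S0 reads c1=0 → after 1×micro: -1; S1 reads c0=4 → after 2×micro: 0 ⇒ (c0=-1, c1=0)
macro 3: S0 reads c1=0 → after 1×micro: -1; S1 reads c0=-1 → after 2×micro: 3 ⇒ (c0=-1, c1=3)
macro 4: S0 reads c1=3 → after 1×micro: -1; S1 reads c0=-1 → after 2×micro: 1 ⇒ (c0=-1, c1=1)
macro 5: S0 reads c1=1 → after 1×micro: -2; S1 reads c0=-1 → after 2×micro: 0 ⇒ (c0=-2, c1=0)
macro 6: S0 reads c1=0 → after 1×micro: -1; S1 reads c0=-2 → after 2×micro: 0 ⇒ (c0=-1, c1=0)
macro 7: S0 reads c1=0 → after 1×micro: -1; S1 reads c0=-1 → after 2×micro: 3 ⇒ (c0=-1, c1=3)

c1 at macro-step 1 = 0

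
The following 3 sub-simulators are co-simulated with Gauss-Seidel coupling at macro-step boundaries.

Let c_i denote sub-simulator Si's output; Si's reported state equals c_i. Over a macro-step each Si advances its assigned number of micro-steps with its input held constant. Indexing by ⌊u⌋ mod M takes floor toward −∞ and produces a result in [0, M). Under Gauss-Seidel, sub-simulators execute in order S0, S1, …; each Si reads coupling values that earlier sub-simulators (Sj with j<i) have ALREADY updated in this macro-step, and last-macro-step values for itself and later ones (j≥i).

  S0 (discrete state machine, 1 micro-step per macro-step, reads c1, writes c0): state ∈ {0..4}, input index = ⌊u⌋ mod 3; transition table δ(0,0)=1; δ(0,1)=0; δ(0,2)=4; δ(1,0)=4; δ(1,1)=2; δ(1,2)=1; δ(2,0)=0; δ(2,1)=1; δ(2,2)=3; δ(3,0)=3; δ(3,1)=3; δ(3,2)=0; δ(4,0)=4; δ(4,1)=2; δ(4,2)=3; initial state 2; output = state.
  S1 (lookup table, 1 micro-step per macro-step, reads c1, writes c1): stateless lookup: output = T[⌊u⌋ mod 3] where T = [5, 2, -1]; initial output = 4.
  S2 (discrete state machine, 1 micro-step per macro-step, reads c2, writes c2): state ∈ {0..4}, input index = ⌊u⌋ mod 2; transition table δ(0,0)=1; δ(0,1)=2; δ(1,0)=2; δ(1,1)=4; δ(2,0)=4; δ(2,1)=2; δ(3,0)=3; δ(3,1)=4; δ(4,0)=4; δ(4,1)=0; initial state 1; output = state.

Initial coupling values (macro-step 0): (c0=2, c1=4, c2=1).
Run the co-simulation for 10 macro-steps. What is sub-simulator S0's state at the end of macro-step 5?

macro 1: S0 reads c1=4 → after 1×micro: 1; S1 reads c1=4 → after 1×micro: 2; S2 reads c2=1 → after 1×micro: 4 ⇒ (c0=1, c1=2, c2=4)
macro 2: S0 reads c1=2 → after 1×micro: 1; S1 reads c1=2 → after 1×micro: -1; S2 reads c2=4 → after 1×micro: 4 ⇒ (c0=1, c1=-1, c2=4)
macro 3: S0 reads c1=-1 → after 1×micro: 1; S1 reads c1=-1 → after 1×micro: -1; S2 reads c2=4 → after 1×micro: 4 ⇒ (c0=1, c1=-1, c2=4)
macro 4: S0 reads c1=-1 → after 1×micro: 1; S1 reads c1=-1 → after 1×micro: -1; S2 reads c2=4 → after 1×micro: 4 ⇒ (c0=1, c1=-1, c2=4)
macro 5: S0 reads c1=-1 → after 1×micro: 1; S1 reads c1=-1 → after 1×micro: -1; S2 reads c2=4 → after 1×micro: 4 ⇒ (c0=1, c1=-1, c2=4)
macro 6: S0 reads c1=-1 → after 1×micro: 1; S1 reads c1=-1 → after 1×micro: -1; S2 reads c2=4 → after 1×micro: 4 ⇒ (c0=1, c1=-1, c2=4)
macro 7: S0 reads c1=-1 → after 1×micro: 1; S1 reads c1=-1 → after 1×micro: -1; S2 reads c2=4 → after 1×micro: 4 ⇒ (c0=1, c1=-1, c2=4)
macro 8: S0 reads c1=-1 → after 1×micro: 1; S1 reads c1=-1 → after 1×micro: -1; S2 reads c2=4 → after 1×micro: 4 ⇒ (c0=1, c1=-1, c2=4)
macro 9: S0 reads c1=-1 → after 1×micro: 1; S1 reads c1=-1 → after 1×micro: -1; S2 reads c2=4 → after 1×micro: 4 ⇒ (c0=1, c1=-1, c2=4)
macro 10: S0 reads c1=-1 → after 1×micro: 1; S1 reads c1=-1 → after 1×micro: -1; S2 reads c2=4 → after 1×micro: 4 ⇒ (c0=1, c1=-1, c2=4)

S0 state at macro-step 5 = 1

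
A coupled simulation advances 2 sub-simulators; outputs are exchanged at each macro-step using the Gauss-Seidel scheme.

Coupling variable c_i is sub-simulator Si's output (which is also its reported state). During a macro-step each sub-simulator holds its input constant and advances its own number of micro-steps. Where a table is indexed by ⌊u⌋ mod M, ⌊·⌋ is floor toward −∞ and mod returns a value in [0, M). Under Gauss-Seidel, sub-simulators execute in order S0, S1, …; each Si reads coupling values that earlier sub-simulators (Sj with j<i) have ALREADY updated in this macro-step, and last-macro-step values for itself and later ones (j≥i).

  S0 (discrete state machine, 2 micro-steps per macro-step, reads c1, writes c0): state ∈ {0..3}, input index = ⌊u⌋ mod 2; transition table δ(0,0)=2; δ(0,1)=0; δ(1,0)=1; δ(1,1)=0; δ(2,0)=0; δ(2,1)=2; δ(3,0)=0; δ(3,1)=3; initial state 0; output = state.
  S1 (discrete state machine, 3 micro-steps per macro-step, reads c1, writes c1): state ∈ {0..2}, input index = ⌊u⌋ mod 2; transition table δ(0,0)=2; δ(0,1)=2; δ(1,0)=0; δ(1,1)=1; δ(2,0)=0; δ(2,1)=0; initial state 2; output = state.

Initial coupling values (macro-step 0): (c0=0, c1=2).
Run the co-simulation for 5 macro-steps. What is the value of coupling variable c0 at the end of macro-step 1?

macro 1: S0 reads c1=2 → after 2×micro: 0; S1 reads c1=2 → after 3×micro: 0 ⇒ (c0=0, c1=0)
macro 2: S0 reads c1=0 → after 2×micro: 0; S1 reads c1=0 → after 3×micro: 2 ⇒ (c0=0, c1=2)
macro 3: S0 reads c1=2 → after 2×micro: 0; S1 reads c1=2 → after 3×micro: 0 ⇒ (c0=0, c1=0)
macro 4: S0 reads c1=0 → after 2×micro: 0; S1 reads c1=0 → after 3×micro: 2 ⇒ (c0=0, c1=2)
macro 5: S0 reads c1=2 → after 2×micro: 0; S1 reads c1=2 → after 3×micro: 0 ⇒ (c0=0, c1=0)

c0 at macro-step 1 = 0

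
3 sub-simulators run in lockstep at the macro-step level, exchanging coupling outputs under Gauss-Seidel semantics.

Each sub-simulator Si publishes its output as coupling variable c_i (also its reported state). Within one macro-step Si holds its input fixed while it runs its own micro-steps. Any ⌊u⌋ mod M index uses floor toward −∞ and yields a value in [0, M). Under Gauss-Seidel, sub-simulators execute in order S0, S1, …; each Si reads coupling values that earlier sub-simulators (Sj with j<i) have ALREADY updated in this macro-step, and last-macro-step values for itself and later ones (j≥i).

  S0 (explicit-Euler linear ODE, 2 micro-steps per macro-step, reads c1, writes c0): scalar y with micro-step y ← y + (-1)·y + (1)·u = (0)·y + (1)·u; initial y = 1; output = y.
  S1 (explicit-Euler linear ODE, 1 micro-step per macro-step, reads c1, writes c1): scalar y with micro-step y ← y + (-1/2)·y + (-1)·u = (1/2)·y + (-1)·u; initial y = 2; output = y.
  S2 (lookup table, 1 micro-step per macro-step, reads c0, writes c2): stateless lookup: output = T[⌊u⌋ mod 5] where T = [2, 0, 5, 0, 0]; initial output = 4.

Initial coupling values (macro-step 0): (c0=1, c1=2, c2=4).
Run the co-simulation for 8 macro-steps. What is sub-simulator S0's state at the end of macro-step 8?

S0 state at macro-step 8 = -1/64

macro 1: S0 reads c1=2 → after 2×micro: 2; S1 reads c1=2 → after 1×micro: -1; S2 reads c0=2 → after 1×micro: 5 ⇒ (c0=2, c1=-1, c2=5)
macro 2: S0 reads c1=-1 → after 2×micro: -1; S1 reads c1=-1 → after 1×micro: 1/2; S2 reads c0=-1 → after 1×micro: 0 ⇒ (c0=-1, c1=1/2, c2=0)
macro 3: S0 reads c1=1/2 → after 2×micro: 1/2; S1 reads c1=1/2 → after 1×micro: -1/4; S2 reads c0=1/2 → after 1×micro: 2 ⇒ (c0=1/2, c1=-1/4, c2=2)
macro 4: S0 reads c1=-1/4 → after 2×micro: -1/4; S1 reads c1=-1/4 → after 1×micro: 1/8; S2 reads c0=-1/4 → after 1×micro: 0 ⇒ (c0=-1/4, c1=1/8, c2=0)
macro 5: S0 reads c1=1/8 → after 2×micro: 1/8; S1 reads c1=1/8 → after 1×micro: -1/16; S2 reads c0=1/8 → after 1×micro: 2 ⇒ (c0=1/8, c1=-1/16, c2=2)
macro 6: S0 reads c1=-1/16 → after 2×micro: -1/16; S1 reads c1=-1/16 → after 1×micro: 1/32; S2 reads c0=-1/16 → after 1×micro: 0 ⇒ (c0=-1/16, c1=1/32, c2=0)
macro 7: S0 reads c1=1/32 → after 2×micro: 1/32; S1 reads c1=1/32 → after 1×micro: -1/64; S2 reads c0=1/32 → after 1×micro: 2 ⇒ (c0=1/32, c1=-1/64, c2=2)
macro 8: S0 reads c1=-1/64 → after 2×micro: -1/64; S1 reads c1=-1/64 → after 1×micro: 1/128; S2 reads c0=-1/64 → after 1×micro: 0 ⇒ (c0=-1/64, c1=1/128, c2=0)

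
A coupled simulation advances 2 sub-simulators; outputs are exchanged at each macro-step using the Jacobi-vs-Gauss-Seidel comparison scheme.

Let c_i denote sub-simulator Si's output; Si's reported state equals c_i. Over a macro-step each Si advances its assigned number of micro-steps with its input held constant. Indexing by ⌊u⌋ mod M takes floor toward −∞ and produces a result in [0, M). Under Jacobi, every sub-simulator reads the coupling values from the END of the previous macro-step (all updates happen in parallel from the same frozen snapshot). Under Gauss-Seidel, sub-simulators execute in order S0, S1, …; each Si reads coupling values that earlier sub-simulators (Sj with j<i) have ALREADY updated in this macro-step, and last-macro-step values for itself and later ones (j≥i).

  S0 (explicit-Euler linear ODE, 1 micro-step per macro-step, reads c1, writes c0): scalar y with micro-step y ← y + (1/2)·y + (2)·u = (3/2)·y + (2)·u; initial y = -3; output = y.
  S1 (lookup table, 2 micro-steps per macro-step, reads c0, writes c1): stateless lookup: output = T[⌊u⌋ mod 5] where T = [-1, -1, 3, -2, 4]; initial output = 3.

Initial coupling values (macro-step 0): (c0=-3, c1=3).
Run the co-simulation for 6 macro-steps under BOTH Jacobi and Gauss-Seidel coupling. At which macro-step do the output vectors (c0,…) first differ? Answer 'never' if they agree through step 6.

[Jacobi] macro 1: S0 reads c1=3 → after 1×micro: 3/2; S1 reads c0=-3 → after 2×micro: 3 ⇒ (c0=3/2, c1=3)
[Jacobi] macro 2: S0 reads c1=3 → after 1×micro: 33/4; S1 reads c0=3/2 → after 2×micro: -1 ⇒ (c0=33/4, c1=-1)
[Jacobi] macro 3: S0 reads c1=-1 → after 1×micro: 83/8; S1 reads c0=33/4 → after 2×micro: -2 ⇒ (c0=83/8, c1=-2)
[Jacobi] macro 4: S0 reads c1=-2 → after 1×micro: 185/16; S1 reads c0=83/8 → after 2×micro: -1 ⇒ (c0=185/16, c1=-1)
[Jacobi] macro 5: S0 reads c1=-1 → after 1×micro: 491/32; S1 reads c0=185/16 → after 2×micro: -1 ⇒ (c0=491/32, c1=-1)
[Jacobi] macro 6: S0 reads c1=-1 → after 1×micro: 1345/64; S1 reads c0=491/32 → after 2×micro: -1 ⇒ (c0=1345/64, c1=-1)
[Gauss-Seidel] macro 1: S0 reads c1=3 → after 1×micro: 3/2; S1 reads c0=3/2 → after 2×micro: -1 ⇒ (c0=3/2, c1=-1)
[Gauss-Seidel] macro 2: S0 reads c1=-1 → after 1×micro: 1/4; S1 reads c0=1/4 → after 2×micro: -1 ⇒ (c0=1/4, c1=-1)
[Gauss-Seidel] macro 3: S0 reads c1=-1 → after 1×micro: -13/8; S1 reads c0=-13/8 → after 2×micro: -2 ⇒ (c0=-13/8, c1=-2)
[Gauss-Seidel] macro 4: S0 reads c1=-2 → after 1×micro: -103/16; S1 reads c0=-103/16 → after 2×micro: -2 ⇒ (c0=-103/16, c1=-2)
[Gauss-Seidel] macro 5: S0 reads c1=-2 → after 1×micro: -437/32; S1 reads c0=-437/32 → after 2×micro: -1 ⇒ (c0=-437/32, c1=-1)
[Gauss-Seidel] macro 6: S0 reads c1=-1 → after 1×micro: -1439/64; S1 reads c0=-1439/64 → after 2×micro: 3 ⇒ (c0=-1439/64, c1=3)

first divergence at macro-step: 1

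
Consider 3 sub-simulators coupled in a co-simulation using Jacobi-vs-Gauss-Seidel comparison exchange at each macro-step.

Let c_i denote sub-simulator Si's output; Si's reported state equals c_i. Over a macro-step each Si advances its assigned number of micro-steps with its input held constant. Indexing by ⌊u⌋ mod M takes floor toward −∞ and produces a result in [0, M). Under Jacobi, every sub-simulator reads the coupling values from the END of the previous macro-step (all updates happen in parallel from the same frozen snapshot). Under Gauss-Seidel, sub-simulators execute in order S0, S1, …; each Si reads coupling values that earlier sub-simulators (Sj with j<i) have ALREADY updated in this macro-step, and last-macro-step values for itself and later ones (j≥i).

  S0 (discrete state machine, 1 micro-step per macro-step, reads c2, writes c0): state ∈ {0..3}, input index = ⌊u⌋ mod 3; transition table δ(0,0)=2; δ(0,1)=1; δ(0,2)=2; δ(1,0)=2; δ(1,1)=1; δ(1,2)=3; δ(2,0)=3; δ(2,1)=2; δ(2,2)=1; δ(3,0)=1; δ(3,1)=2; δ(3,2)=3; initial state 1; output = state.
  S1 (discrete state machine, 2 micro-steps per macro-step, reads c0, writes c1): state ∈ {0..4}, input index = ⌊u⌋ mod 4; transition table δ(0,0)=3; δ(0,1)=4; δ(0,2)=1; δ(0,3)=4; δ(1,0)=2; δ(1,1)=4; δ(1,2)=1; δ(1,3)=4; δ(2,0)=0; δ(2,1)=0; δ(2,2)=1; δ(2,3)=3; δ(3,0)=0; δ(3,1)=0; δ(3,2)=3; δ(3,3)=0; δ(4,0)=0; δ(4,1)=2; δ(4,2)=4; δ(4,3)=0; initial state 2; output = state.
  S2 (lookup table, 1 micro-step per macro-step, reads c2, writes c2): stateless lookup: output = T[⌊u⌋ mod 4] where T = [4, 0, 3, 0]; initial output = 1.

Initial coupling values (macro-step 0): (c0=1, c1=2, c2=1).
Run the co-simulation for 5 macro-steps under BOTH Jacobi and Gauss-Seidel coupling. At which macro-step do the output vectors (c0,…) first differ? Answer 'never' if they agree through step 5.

[Jacobi] macro 1: S0 reads c2=1 → after 1×micro: 1; S1 reads c0=1 → after 2×micro: 4; S2 reads c2=1 → after 1×micro: 0 ⇒ (c0=1, c1=4, c2=0)
[Jacobi] macro 2: S0 reads c2=0 → after 1×micro: 2; S1 reads c0=1 → after 2×micro: 0; S2 reads c2=0 → after 1×micro: 4 ⇒ (c0=2, c1=0, c2=4)
[Jacobi] macro 3: S0 reads c2=4 → after 1×micro: 2; S1 reads c0=2 → after 2×micro: 1; S2 reads c2=4 → after 1×micro: 4 ⇒ (c0=2, c1=1, c2=4)
[Jacobi] macro 4: S0 reads c2=4 → after 1×micro: 2; S1 reads c0=2 → after 2×micro: 1; S2 reads c2=4 → after 1×micro: 4 ⇒ (c0=2, c1=1, c2=4)
[Jacobi] macro 5: S0 reads c2=4 → after 1×micro: 2; S1 reads c0=2 → after 2×micro: 1; S2 reads c2=4 → after 1×micro: 4 ⇒ (c0=2, c1=1, c2=4)
[Gauss-Seidel] macro 1: S0 reads c2=1 → after 1×micro: 1; S1 reads c0=1 → after 2×micro: 4; S2 reads c2=1 → after 1×micro: 0 ⇒ (c0=1, c1=4, c2=0)
[Gauss-Seidel] macro 2: S0 reads c2=0 → after 1×micro: 2; S1 reads c0=2 → after 2×micro: 4; S2 reads c2=0 → after 1×micro: 4 ⇒ (c0=2, c1=4, c2=4)
[Gauss-Seidel] macro 3: S0 reads c2=4 → after 1×micro: 2; S1 reads c0=2 → after 2×micro: 4; S2 reads c2=4 → after 1×micro: 4 ⇒ (c0=2, c1=4, c2=4)
[Gauss-Seidel] macro 4: S0 reads c2=4 → after 1×micro: 2; S1 reads c0=2 → after 2×micro: 4; S2 reads c2=4 → after 1×micro: 4 ⇒ (c0=2, c1=4, c2=4)
[Gauss-Seidel] macro 5: S0 reads c2=4 → after 1×micro: 2; S1 reads c0=2 → after 2×micro: 4; S2 reads c2=4 → after 1×micro: 4 ⇒ (c0=2, c1=4, c2=4)

first divergence at macro-step: 2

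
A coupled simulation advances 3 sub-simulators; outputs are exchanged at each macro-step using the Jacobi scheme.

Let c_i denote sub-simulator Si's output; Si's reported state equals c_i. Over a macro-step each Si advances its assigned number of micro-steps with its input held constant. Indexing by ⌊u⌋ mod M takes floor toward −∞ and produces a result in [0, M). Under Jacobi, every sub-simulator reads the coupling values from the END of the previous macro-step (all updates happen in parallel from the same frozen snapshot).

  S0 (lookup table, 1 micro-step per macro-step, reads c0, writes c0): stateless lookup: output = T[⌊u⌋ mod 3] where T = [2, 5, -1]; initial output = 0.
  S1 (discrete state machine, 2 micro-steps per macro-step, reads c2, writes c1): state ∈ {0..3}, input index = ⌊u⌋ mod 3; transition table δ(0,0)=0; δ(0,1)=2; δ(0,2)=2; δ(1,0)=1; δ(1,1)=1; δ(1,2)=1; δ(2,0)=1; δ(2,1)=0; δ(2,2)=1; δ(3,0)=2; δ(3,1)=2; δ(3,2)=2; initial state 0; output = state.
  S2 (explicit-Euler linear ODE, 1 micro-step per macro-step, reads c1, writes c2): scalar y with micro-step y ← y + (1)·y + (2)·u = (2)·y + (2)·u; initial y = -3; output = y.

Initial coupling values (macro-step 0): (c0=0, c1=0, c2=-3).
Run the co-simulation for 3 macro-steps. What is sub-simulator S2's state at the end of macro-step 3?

S2 state at macro-step 3 = -24

macro 1: S0 reads c0=0 → after 1×micro: 2; S1 reads c2=-3 → after 2×micro: 0; S2 reads c1=0 → after 1×micro: -6 ⇒ (c0=2, c1=0, c2=-6)
macro 2: S0 reads c0=2 → after 1×micro: -1; S1 reads c2=-6 → after 2×micro: 0; S2 reads c1=0 → after 1×micro: -12 ⇒ (c0=-1, c1=0, c2=-12)
macro 3: S0 reads c0=-1 → after 1×micro: -1; S1 reads c2=-12 → after 2×micro: 0; S2 reads c1=0 → after 1×micro: -24 ⇒ (c0=-1, c1=0, c2=-24)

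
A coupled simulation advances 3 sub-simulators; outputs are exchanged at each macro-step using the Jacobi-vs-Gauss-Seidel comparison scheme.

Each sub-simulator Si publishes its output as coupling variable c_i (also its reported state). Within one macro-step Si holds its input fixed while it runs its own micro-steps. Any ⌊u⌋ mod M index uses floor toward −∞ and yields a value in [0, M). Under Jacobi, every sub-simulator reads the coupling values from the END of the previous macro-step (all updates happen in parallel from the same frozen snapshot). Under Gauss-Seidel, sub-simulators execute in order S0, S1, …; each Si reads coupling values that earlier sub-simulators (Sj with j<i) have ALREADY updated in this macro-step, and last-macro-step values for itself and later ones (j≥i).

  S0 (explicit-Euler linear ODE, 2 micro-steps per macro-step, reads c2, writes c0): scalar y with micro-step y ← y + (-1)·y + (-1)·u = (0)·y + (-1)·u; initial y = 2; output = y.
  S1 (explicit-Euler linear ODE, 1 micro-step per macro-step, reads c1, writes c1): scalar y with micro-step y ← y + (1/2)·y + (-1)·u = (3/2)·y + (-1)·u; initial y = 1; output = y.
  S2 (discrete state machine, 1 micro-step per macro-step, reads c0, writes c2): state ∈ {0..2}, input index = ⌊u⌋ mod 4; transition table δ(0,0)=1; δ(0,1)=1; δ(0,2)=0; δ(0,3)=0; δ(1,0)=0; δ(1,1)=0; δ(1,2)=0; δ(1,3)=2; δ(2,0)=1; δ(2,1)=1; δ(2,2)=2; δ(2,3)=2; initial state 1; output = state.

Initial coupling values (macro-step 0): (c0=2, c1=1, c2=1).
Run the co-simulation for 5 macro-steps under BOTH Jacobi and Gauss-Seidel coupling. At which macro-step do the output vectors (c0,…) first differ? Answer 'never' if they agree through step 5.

first divergence at macro-step: 1

[Jacobi] macro 1: S0 reads c2=1 → after 2×micro: -1; S1 reads c1=1 → after 1×micro: 1/2; S2 reads c0=2 → after 1×micro: 0 ⇒ (c0=-1, c1=1/2, c2=0)
[Jacobi] macro 2: S0 reads c2=0 → after 2×micro: 0; S1 reads c1=1/2 → after 1×micro: 1/4; S2 reads c0=-1 → after 1×micro: 0 ⇒ (c0=0, c1=1/4, c2=0)
[Jacobi] macro 3: S0 reads c2=0 → after 2×micro: 0; S1 reads c1=1/4 → after 1×micro: 1/8; S2 reads c0=0 → after 1×micro: 1 ⇒ (c0=0, c1=1/8, c2=1)
[Jacobi] macro 4: S0 reads c2=1 → after 2×micro: -1; S1 reads c1=1/8 → after 1×micro: 1/16; S2 reads c0=0 → after 1×micro: 0 ⇒ (c0=-1, c1=1/16, c2=0)
[Jacobi] macro 5: S0 reads c2=0 → after 2×micro: 0; S1 reads c1=1/16 → after 1×micro: 1/32; S2 reads c0=-1 → after 1×micro: 0 ⇒ (c0=0, c1=1/32, c2=0)
[Gauss-Seidel] macro 1: S0 reads c2=1 → after 2×micro: -1; S1 reads c1=1 → after 1×micro: 1/2; S2 reads c0=-1 → after 1×micro: 2 ⇒ (c0=-1, c1=1/2, c2=2)
[Gauss-Seidel] macro 2: S0 reads c2=2 → after 2×micro: -2; S1 reads c1=1/2 → after 1×micro: 1/4; S2 reads c0=-2 → after 1×micro: 2 ⇒ (c0=-2, c1=1/4, c2=2)
[Gauss-Seidel] macro 3: S0 reads c2=2 → after 2×micro: -2; S1 reads c1=1/4 → after 1×micro: 1/8; S2 reads c0=-2 → after 1×micro: 2 ⇒ (c0=-2, c1=1/8, c2=2)
[Gauss-Seidel] macro 4: S0 reads c2=2 → after 2×micro: -2; S1 reads c1=1/8 → after 1×micro: 1/16; S2 reads c0=-2 → after 1×micro: 2 ⇒ (c0=-2, c1=1/16, c2=2)
[Gauss-Seidel] macro 5: S0 reads c2=2 → after 2×micro: -2; S1 reads c1=1/16 → after 1×micro: 1/32; S2 reads c0=-2 → after 1×micro: 2 ⇒ (c0=-2, c1=1/32, c2=2)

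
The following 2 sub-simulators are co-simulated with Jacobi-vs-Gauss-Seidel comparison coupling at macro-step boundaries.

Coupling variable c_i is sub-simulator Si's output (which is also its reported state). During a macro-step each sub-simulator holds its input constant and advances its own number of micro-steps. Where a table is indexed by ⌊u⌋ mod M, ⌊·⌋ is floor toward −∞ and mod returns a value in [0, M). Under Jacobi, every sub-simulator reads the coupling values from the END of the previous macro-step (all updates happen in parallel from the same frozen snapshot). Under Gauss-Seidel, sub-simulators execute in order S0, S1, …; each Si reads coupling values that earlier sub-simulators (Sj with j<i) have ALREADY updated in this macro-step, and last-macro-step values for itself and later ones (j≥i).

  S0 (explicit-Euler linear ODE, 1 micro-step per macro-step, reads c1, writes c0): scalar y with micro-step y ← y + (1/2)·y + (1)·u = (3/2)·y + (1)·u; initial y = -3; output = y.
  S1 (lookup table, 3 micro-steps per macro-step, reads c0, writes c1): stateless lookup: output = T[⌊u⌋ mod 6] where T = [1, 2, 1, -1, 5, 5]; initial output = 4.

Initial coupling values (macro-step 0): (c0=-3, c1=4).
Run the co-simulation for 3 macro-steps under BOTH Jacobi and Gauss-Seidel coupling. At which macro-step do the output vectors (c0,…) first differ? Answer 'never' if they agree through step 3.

first divergence at macro-step: 1

[Jacobi] macro 1: S0 reads c1=4 → after 1×micro: -1/2; S1 reads c0=-3 → after 3×micro: -1 ⇒ (c0=-1/2, c1=-1)
[Jacobi] macro 2: S0 reads c1=-1 → after 1×micro: -7/4; S1 reads c0=-1/2 → after 3×micro: 5 ⇒ (c0=-7/4, c1=5)
[Jacobi] macro 3: S0 reads c1=5 → after 1×micro: 19/8; S1 reads c0=-7/4 → after 3×micro: 5 ⇒ (c0=19/8, c1=5)
[Gauss-Seidel] macro 1: S0 reads c1=4 → after 1×micro: -1/2; S1 reads c0=-1/2 → after 3×micro: 5 ⇒ (c0=-1/2, c1=5)
[Gauss-Seidel] macro 2: S0 reads c1=5 → after 1×micro: 17/4; S1 reads c0=17/4 → after 3×micro: 5 ⇒ (c0=17/4, c1=5)
[Gauss-Seidel] macro 3: S0 reads c1=5 → after 1×micro: 91/8; S1 reads c0=91/8 → after 3×micro: 5 ⇒ (c0=91/8, c1=5)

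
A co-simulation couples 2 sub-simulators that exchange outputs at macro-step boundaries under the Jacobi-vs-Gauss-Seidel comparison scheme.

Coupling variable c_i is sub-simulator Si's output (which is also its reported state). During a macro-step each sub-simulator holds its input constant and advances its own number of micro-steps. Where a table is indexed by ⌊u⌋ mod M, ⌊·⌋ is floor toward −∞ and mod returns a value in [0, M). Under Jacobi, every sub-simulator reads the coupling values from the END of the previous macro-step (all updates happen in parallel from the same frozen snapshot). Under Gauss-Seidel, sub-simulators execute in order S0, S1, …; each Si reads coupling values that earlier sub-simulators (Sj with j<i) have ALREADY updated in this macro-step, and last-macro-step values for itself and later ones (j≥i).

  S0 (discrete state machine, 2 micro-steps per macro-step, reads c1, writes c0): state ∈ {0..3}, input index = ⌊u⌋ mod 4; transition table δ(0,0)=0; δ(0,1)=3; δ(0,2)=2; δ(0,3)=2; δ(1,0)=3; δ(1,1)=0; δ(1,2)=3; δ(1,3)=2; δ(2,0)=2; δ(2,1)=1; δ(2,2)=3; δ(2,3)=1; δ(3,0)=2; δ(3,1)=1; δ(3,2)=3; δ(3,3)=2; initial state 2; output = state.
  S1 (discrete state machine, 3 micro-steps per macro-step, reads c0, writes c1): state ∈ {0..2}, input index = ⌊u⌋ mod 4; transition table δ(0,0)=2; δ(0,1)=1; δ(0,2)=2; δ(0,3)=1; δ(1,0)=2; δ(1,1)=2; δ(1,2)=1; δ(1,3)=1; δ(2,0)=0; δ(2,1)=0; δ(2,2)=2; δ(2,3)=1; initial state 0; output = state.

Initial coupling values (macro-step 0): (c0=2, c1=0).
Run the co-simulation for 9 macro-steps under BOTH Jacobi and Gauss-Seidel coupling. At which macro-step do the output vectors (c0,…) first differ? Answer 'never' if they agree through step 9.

first divergence at macro-step: 2

[Jacobi] macro 1: S0 reads c1=0 → after 2×micro: 2; S1 reads c0=2 → after 3×micro: 2 ⇒ (c0=2, c1=2)
[Jacobi] macro 2: S0 reads c1=2 → after 2×micro: 3; S1 reads c0=2 → after 3×micro: 2 ⇒ (c0=3, c1=2)
[Jacobi] macro 3: S0 reads c1=2 → after 2×micro: 3; S1 reads c0=3 → after 3×micro: 1 ⇒ (c0=3, c1=1)
[Jacobi] macro 4: S0 reads c1=1 → after 2×micro: 0; S1 reads c0=3 → after 3×micro: 1 ⇒ (c0=0, c1=1)
[Jacobi] macro 5: S0 reads c1=1 → after 2×micro: 1; S1 reads c0=0 → after 3×micro: 2 ⇒ (c0=1, c1=2)
[Jacobi] macro 6: S0 reads c1=2 → after 2×micro: 3; S1 reads c0=1 → after 3×micro: 2 ⇒ (c0=3, c1=2)
[Jacobi] macro 7: S0 reads c1=2 → after 2×micro: 3; S1 reads c0=3 → after 3×micro: 1 ⇒ (c0=3, c1=1)
[Jacobi] macro 8: S0 reads c1=1 → after 2×micro: 0; S1 reads c0=3 → after 3×micro: 1 ⇒ (c0=0, c1=1)
[Jacobi] macro 9: S0 reads c1=1 → after 2×micro: 1; S1 reads c0=0 → after 3×micro: 2 ⇒ (c0=1, c1=2)
[Gauss-Seidel] macro 1: S0 reads c1=0 → after 2×micro: 2; S1 reads c0=2 → after 3×micro: 2 ⇒ (c0=2, c1=2)
[Gauss-Seidel] macro 2: S0 reads c1=2 → after 2×micro: 3; S1 reads c0=3 → after 3×micro: 1 ⇒ (c0=3, c1=1)
[Gauss-Seidel] macro 3: S0 reads c1=1 → after 2×micro: 0; S1 reads c0=0 → after 3×micro: 2 ⇒ (c0=0, c1=2)
[Gauss-Seidel] macro 4: S0 reads c1=2 → after 2×micro: 3; S1 reads c0=3 → after 3×micro: 1 ⇒ (c0=3, c1=1)
[Gauss-Seidel] macro 5: S0 reads c1=1 → after 2×micro: 0; S1 reads c0=0 → after 3×micro: 2 ⇒ (c0=0, c1=2)
[Gauss-Seidel] macro 6: S0 reads c1=2 → after 2×micro: 3; S1 reads c0=3 → after 3×micro: 1 ⇒ (c0=3, c1=1)
[Gauss-Seidel] macro 7: S0 reads c1=1 → after 2×micro: 0; S1 reads c0=0 → after 3×micro: 2 ⇒ (c0=0, c1=2)
[Gauss-Seidel] macro 8: S0 reads c1=2 → after 2×micro: 3; S1 reads c0=3 → after 3×micro: 1 ⇒ (c0=3, c1=1)
[Gauss-Seidel] macro 9: S0 reads c1=1 → after 2×micro: 0; S1 reads c0=0 → after 3×micro: 2 ⇒ (c0=0, c1=2)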